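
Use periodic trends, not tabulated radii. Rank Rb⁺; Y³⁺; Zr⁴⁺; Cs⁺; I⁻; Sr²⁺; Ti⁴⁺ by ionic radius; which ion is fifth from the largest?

First list Z and electron count for each: Ti⁴⁺ has 18 e⁻ (Z=22), Zr⁴⁺ has 36 e⁻ (Z=40), Y³⁺ has 36 e⁻ (Z=39), Sr²⁺ has 36 e⁻ (Z=38), Rb⁺ has 36 e⁻ (Z=37), Cs⁺ has 54 e⁻ (Z=55), I⁻ has 54 e⁻ (Z=53). Ti⁴⁺ < Zr⁴⁺ (same group, 1 shell fewer); Zr⁴⁺ < Y³⁺ (both 36 e⁻, Z=40>39); Y³⁺ < Sr²⁺ (both 36 e⁻, Z=39>38); Sr²⁺ < Rb⁺ (isoelectronic, higher Z=38 is smaller); Rb⁺ < Cs⁺ (same group, 1 shell fewer); Cs⁺ < I⁻ (both 54 e⁻, Z=55>53).
Ordering: Ti⁴⁺ < Zr⁴⁺ < Y³⁺ < Sr²⁺ < Rb⁺ < Cs⁺ < I⁻. The fifth largest is Y³⁺.

Y³⁺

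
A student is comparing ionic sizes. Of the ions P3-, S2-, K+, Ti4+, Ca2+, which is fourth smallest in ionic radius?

Each ion has 18 electrons. The ranking follows nuclear charge in reverse — greater Z gives a smaller radius. Ti4+ (Z=22), Ca2+ (Z=20), K+ (Z=19), S2- (Z=16), P3- (Z=15).
Ordering: Ti4+ < Ca2+ < K+ < S2- < P3-. The fourth smallest is S2-.

S2-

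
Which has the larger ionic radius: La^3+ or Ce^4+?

Isoelectronic series (54 e⁻ each). Size is set by nuclear charge: more protons means a smaller ion. Ce^4+ (Z=58), La^3+ (Z=57).

La^3+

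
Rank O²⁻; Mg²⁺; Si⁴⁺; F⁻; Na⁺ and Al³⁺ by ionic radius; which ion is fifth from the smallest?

Each ion has 10 electrons. The ranking follows nuclear charge in reverse — greater Z gives a smaller radius. Si⁴⁺ (Z=14), Al³⁺ (Z=13), Mg²⁺ (Z=12), Na⁺ (Z=11), F⁻ (Z=9), O²⁻ (Z=8).
Full ascending order: Si⁴⁺ < Al³⁺ < Mg²⁺ < Na⁺ < F⁻ < O²⁻. Counting from the smallest, position 5 is F⁻.

F⁻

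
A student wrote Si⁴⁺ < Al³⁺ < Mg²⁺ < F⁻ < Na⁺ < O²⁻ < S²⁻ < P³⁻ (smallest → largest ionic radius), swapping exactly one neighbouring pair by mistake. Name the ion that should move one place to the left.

The pair F⁻, Na⁺ is the wrong way round — they are isoelectronic (10 e⁻) and Na has more protons than F (11 vs 9), making Na⁺ smaller. All other adjacent pairs agree with periodic trends, so Na⁺ is the misplaced ion.

Na⁺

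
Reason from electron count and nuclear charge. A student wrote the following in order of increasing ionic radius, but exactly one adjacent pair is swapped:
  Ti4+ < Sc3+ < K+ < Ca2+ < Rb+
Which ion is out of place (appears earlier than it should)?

The pair K+, Ca2+ is the wrong way round — they are isoelectronic (18 e⁻) and Ca has more protons than K (20 vs 19), making Ca2+ smaller. All other adjacent pairs agree with periodic trends, so K+ is the misplaced ion.

K+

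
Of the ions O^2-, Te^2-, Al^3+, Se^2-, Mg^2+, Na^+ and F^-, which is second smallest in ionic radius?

Tabulating Z and e⁻: Al^3+ (Z=13, 10 e⁻), Mg^2+ (Z=12, 10 e⁻), Na^+ (Z=11, 10 e⁻), F^- (Z=9, 10 e⁻), O^2- (Z=8, 10 e⁻), Se^2- (Z=34, 36 e⁻), Te^2- (Z=52, 54 e⁻). Al^3+ < Mg^2+ (both 10 e⁻, Z=13>12); Mg^2+ < Na^+ (both 10 e⁻, Z=12>11); Na^+ < F^- (isoelectronic, higher Z=11 is smaller); F^- < O^2- (isoelectronic, higher Z=9 is smaller); O^2- < Se^2- (same group, period 2 vs 4); Se^2- < Te^2- (same group, period 4 vs 5).
Ordering: Al^3+ < Mg^2+ < Na^+ < F^- < O^2- < Se^2- < Te^2-. The second smallest is Mg^2+.

Mg^2+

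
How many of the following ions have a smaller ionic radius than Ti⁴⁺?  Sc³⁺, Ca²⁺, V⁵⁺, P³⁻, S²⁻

1

Isoelectronic series (18 e⁻ each). Size is set by nuclear charge: more protons means a smaller ion. V⁵⁺ (Z=23), Ti⁴⁺ (Z=22), Sc³⁺ (Z=21), Ca²⁺ (Z=20), S²⁻ (Z=16), P³⁻ (Z=15).
Relative to Ti⁴⁺, the ions that are smaller are V⁵⁺. Count: 1.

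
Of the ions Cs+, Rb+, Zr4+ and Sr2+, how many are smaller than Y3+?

Zr4+ (Z=40, 36 e⁻), Y3+ (Z=39, 36 e⁻), Sr2+ (Z=38, 36 e⁻), Rb+ (Z=37, 36 e⁻), Cs+ (Z=55, 54 e⁻). Zr4+ < Y3+ (both 36 e⁻, Z=40>39); Y3+ < Sr2+ (both 36 e⁻, Z=39>38); Sr2+ < Rb+ (isoelectronic, higher Z=38 is smaller); Rb+ < Cs+ (same group, period 5 vs 6).
Overall: Zr4+ < Y3+ < Sr2+ < Rb+ < Cs+. Y3+ has 1 below it and 3 above. That's 1.

1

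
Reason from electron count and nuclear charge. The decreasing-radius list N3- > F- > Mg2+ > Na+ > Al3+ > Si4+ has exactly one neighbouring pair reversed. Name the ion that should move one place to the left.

Na+

Scanning neighbour by neighbour, only Mg2+/Na+ violates a trend: both have 10 electrons but Z(Mg)=12 > Z(Na)=11, so Mg2+ should be the smaller of the two. That makes Na+ the one sitting a position late relative to where it belongs.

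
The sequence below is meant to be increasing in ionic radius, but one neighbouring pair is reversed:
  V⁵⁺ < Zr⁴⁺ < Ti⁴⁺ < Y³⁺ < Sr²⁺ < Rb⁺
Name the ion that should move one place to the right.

Zr⁴⁺

Scanning neighbour by neighbour, only Zr⁴⁺/Ti⁴⁺ violates a trend: Ti⁴⁺ and Zr⁴⁺ are in one column with the same charge; the lighter period-4 ion has one fewer shell and is smaller. That makes Zr⁴⁺ the one sitting a position early relative to where it belongs.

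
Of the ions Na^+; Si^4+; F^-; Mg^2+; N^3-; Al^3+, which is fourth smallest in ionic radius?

Each ion has 10 electrons. The ranking follows nuclear charge in reverse — greater Z gives a smaller radius. Si^4+ (Z=14), Al^3+ (Z=13), Mg^2+ (Z=12), Na^+ (Z=11), F^- (Z=9), N^3- (Z=7).
Ordering: Si^4+ < Al^3+ < Mg^2+ < Na^+ < F^- < N^3-. The fourth smallest is Na^+.

Na^+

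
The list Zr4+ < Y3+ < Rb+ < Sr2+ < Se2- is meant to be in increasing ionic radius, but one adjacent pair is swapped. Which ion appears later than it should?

Sr2+

Compare adjacent ions: Sr2+ and Rb+ share 36 electrons; the higher nuclear charge on Sr (Z=38) contracts it more, so Sr2+ < Rb+ — yet in this increasing list Rb+ sits before Sr2+. Nothing else is reversed, so Sr2+ should move one place to the left.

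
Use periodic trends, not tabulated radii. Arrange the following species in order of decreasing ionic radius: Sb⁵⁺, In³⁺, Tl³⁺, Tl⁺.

Tl⁺ > Tl³⁺ > In³⁺ > Sb⁵⁺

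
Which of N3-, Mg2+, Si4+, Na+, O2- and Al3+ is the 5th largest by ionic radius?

Isoelectronic series (10 e⁻ each). Size is set by nuclear charge: more protons means a smaller ion. Si4+ (Z=14), Al3+ (Z=13), Mg2+ (Z=12), Na+ (Z=11), O2- (Z=8), N3- (Z=7).
Ordering: Si4+ < Al3+ < Mg2+ < Na+ < O2- < N3-. The 5th largest is Al3+.

Al3+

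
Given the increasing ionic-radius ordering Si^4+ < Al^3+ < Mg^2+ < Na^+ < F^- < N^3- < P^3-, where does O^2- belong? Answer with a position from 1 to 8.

Work out protons and electrons: Si^4+: 10 e⁻, Z=14, Al^3+: 10 e⁻, Z=13, Mg^2+: 10 e⁻, Z=12, Na^+: 10 e⁻, Z=11, F^-: 10 e⁻, Z=9, O^2-: 10 e⁻, Z=8, N^3-: 10 e⁻, Z=7, P^3-: 18 e⁻, Z=15. Si^4+ < Al^3+ (isoelectronic, higher Z=14 is smaller); Al^3+ < Mg^2+ (isoelectronic, higher Z=13 is smaller); Mg^2+ < Na^+ (both 10 e⁻, Z=12>11); Na^+ < F^- (both 10 e⁻, Z=11>9); F^- < O^2- (both 10 e⁻, Z=9>8); O^2- < N^3- (both 10 e⁻, Z=8>7); N^3- < P^3- (same group, period 2 vs 3).
Putting O^2- in gives Si^4+ < Al^3+ < Mg^2+ < Na^+ < F^- < O^2- < N^3- < P^3-; it lands at slot 6.

6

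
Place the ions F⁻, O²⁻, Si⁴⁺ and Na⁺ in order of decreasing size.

Isoelectronic series (10 e⁻ each). Size is set by nuclear charge: more protons means a smaller ion. Si⁴⁺ (Z=14), Na⁺ (Z=11), F⁻ (Z=9), O²⁻ (Z=8).

O²⁻ > F⁻ > Na⁺ > Si⁴⁺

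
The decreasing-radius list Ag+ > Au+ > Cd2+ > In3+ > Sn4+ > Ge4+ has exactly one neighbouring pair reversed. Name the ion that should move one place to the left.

Scanning neighbour by neighbour, only Ag+/Au+ violates a trend: both in group 11 with the same charge; Ag+ (period 5) has the smaller radius. That makes Au+ the one sitting a position late relative to where it belongs.

Au+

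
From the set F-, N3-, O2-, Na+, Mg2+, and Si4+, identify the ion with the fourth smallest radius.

All of these have 10 electrons (isoelectronic). With the same electron cloud, the ion with the most protons pulls it in tightest. Nuclear charges: Si4+ (Z=14), Mg2+ (Z=12), Na+ (Z=11), F- (Z=9), O2- (Z=8), N3- (Z=7). Highest Z is smallest.
Ordering: Si4+ < Mg2+ < Na+ < F- < O2- < N3-. The fourth smallest is F-.

F-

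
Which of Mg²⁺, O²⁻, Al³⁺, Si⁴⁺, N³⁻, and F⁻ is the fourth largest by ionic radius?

Isoelectronic series (10 e⁻ each). Size is set by nuclear charge: more protons means a smaller ion. Si⁴⁺ (Z=14), Al³⁺ (Z=13), Mg²⁺ (Z=12), F⁻ (Z=9), O²⁻ (Z=8), N³⁻ (Z=7).
Full ascending order: Si⁴⁺ < Al³⁺ < Mg²⁺ < F⁻ < O²⁻ < N³⁻. Counting from the largest, position 4 is Mg²⁺.

Mg²⁺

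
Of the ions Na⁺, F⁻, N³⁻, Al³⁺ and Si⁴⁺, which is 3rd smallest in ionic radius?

Na⁺

Each ion has 10 electrons. The ranking follows nuclear charge in reverse — greater Z gives a smaller radius. Si⁴⁺ (Z=14), Al³⁺ (Z=13), Na⁺ (Z=11), F⁻ (Z=9), N³⁻ (Z=7).
Ordering: Si⁴⁺ < Al³⁺ < Na⁺ < F⁻ < N³⁻. The 3rd smallest is Na⁺.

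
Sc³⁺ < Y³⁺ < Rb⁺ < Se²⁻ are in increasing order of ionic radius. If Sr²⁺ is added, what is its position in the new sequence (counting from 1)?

3

Sc³⁺ (Z=21, 18 e⁻), Y³⁺ (Z=39, 36 e⁻), Sr²⁺ (Z=38, 36 e⁻), Rb⁺ (Z=37, 36 e⁻), Se²⁻ (Z=34, 36 e⁻). Sc³⁺ < Y³⁺ (same group, 1 shell fewer); Y³⁺ < Sr²⁺ (isoelectronic, higher Z=39 is smaller); Sr²⁺ < Rb⁺ (both 36 e⁻, Z=38>37); Rb⁺ < Se²⁻ (isoelectronic, higher Z=37 is smaller).
Merged order: Sc³⁺ < Y³⁺ < Sr²⁺ < Rb⁺ < Se²⁻ — Sr²⁺ is number 3.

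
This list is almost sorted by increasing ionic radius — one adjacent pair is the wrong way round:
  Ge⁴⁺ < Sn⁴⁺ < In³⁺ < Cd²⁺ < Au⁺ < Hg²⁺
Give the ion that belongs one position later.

Au⁺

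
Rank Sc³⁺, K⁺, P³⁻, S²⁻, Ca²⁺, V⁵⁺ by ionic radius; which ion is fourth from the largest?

Ca²⁺

These species are isoelectronic with 18 electrons. The only difference is the number of protons: V⁵⁺ (Z=23), Sc³⁺ (Z=21), Ca²⁺ (Z=20), K⁺ (Z=19), S²⁻ (Z=16), P³⁻ (Z=15). The strongest nuclear pull (V⁵⁺) gives the smallest ion.
So the order is V⁵⁺ < Sc³⁺ < Ca²⁺ < K⁺ < S²⁻ < P³⁻; the 4th-largest ion is Ca²⁺.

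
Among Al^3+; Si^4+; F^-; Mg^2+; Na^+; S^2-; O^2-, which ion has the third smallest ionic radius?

Mg^2+

Si^4+ has 10 e⁻ (Z=14), Al^3+ has 10 e⁻ (Z=13), Mg^2+ has 10 e⁻ (Z=12), Na^+ has 10 e⁻ (Z=11), F^- has 10 e⁻ (Z=9), O^2- has 10 e⁻ (Z=8), S^2- has 18 e⁻ (Z=16). Si^4+ < Al^3+ (isoelectronic, higher Z=14 is smaller); Al^3+ < Mg^2+ (isoelectronic, higher Z=13 is smaller); Mg^2+ < Na^+ (isoelectronic, higher Z=12 is smaller); Na^+ < F^- (isoelectronic, higher Z=11 is smaller); F^- < O^2- (isoelectronic, higher Z=9 is smaller); O^2- < S^2- (same group, 1 shell fewer).
That gives Si^4+ < Al^3+ < Mg^2+ < Na^+ < F^- < O^2- < S^2-. From the smallest end, number 3 is Mg^2+.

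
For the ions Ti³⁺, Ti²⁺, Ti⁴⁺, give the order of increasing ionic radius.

Ti⁴⁺ < Ti³⁺ < Ti²⁺

For a single element, ionic radius drops as positive charge rises — Ti⁴⁺ < Ti²⁺.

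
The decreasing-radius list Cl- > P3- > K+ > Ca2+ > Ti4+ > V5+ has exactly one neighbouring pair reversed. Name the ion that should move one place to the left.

Scanning neighbour by neighbour, only Cl-/P3- violates a trend: they are isoelectronic (18 e⁻) and Cl has more protons than P (17 vs 15), making Cl- smaller. That makes P3- the one sitting a position late relative to where it belongs.

P3-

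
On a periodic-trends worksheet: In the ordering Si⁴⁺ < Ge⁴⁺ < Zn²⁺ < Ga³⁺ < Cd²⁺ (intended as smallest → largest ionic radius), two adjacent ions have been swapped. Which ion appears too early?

Zn²⁺

Check each adjacent pair. Zn²⁺ and Ga³⁺ are reversed: they are isoelectronic (28 e⁻) and Ga has more protons than Zn (31 vs 30), making Ga³⁺ smaller. No other neighbouring pair contradicts the periodic trends, so Zn²⁺ is the ion listed too early.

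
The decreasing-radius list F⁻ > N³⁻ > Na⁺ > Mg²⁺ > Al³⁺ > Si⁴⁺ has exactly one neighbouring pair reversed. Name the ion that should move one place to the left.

Compare adjacent ions: they are isoelectronic (10 e⁻) and F has more protons than N (9 vs 7), making F⁻ smaller — yet in this decreasing list F⁻ sits before N³⁻. Nothing else is reversed, so N³⁻ should move one place to the left.

N³⁻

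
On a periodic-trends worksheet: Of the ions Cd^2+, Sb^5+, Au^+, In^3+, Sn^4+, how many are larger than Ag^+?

1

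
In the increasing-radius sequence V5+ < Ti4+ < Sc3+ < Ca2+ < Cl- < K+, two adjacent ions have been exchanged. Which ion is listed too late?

K+

The pair Cl-, K+ is the wrong way round — they are isoelectronic (18 e⁻) and K has more protons than Cl (19 vs 17), making K+ smaller. All other adjacent pairs agree with periodic trends, so K+ is the misplaced ion.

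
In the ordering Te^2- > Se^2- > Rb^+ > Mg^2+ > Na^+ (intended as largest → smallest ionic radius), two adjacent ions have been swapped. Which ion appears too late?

Na^+

Check each adjacent pair. Mg^2+ and Na^+ are reversed: they are isoelectronic (10 e⁻) and Mg has more protons than Na (12 vs 11), making Mg^2+ smaller. No other neighbouring pair contradicts the periodic trends, so Na^+ is the ion listed too late.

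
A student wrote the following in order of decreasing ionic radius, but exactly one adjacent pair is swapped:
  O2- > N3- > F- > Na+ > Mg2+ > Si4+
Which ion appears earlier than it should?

Scanning neighbour by neighbour, only O2-/N3- violates a trend: O2- and N3- share 10 electrons; the higher nuclear charge on O (Z=8) contracts it more, so O2- < N3-. That makes O2- the one sitting a position early relative to where it belongs.

O2-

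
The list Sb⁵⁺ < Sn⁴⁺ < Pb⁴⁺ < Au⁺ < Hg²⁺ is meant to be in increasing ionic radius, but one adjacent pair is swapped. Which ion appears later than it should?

Check each adjacent pair. Au⁺ and Hg²⁺ are reversed: they are isoelectronic (78 e⁻) and Hg has more protons than Au (80 vs 79), making Hg²⁺ smaller. No other neighbouring pair contradicts the periodic trends, so Hg²⁺ is the ion listed too late.

Hg²⁺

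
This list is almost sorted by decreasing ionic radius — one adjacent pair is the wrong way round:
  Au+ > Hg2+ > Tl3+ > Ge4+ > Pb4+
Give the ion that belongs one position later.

Ge4+

Scanning neighbour by neighbour, only Ge4+/Pb4+ violates a trend: Ge4+ and Pb4+ are in one column with the same charge; the lighter period-4 ion has 2 fewer shells and is smaller. That makes Ge4+ the one sitting a position early relative to where it belongs.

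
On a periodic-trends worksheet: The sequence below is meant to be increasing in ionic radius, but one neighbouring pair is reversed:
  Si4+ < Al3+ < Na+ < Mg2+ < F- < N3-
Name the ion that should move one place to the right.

The pair Na+, Mg2+ is the wrong way round — both have 10 electrons but Z(Mg)=12 > Z(Na)=11, so Mg2+ should be the smaller of the two. All other adjacent pairs agree with periodic trends, so Na+ is the misplaced ion.

Na+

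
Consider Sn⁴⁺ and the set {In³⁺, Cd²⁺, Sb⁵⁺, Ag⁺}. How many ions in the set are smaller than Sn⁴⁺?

1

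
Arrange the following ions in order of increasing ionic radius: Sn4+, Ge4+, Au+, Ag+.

First list Z and electron count for each: Ge4+: 28 e⁻, Z=32, Sn4+: 46 e⁻, Z=50, Ag+: 46 e⁻, Z=47, Au+: 78 e⁻, Z=79. Ge4+ < Sn4+ (same group, period 4 vs 5); Sn4+ < Ag+ (isoelectronic, higher Z=50 is smaller); Ag+ < Au+ (same group, 1 shell fewer).

Ge4+ < Sn4+ < Ag+ < Au+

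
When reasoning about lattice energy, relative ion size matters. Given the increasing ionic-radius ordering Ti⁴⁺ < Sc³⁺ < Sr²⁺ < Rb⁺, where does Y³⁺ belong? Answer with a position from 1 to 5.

3

Ti⁴⁺: 18 e⁻, Z=22, Sc³⁺: 18 e⁻, Z=21, Y³⁺: 36 e⁻, Z=39, Sr²⁺: 36 e⁻, Z=38, Rb⁺: 36 e⁻, Z=37. Ti⁴⁺ < Sc³⁺ (isoelectronic, higher Z=22 is smaller); Sc³⁺ < Y³⁺ (same group, 1 shell fewer); Y³⁺ < Sr²⁺ (both 36 e⁻, Z=39>38); Sr²⁺ < Rb⁺ (isoelectronic, higher Z=38 is smaller).
Putting Y³⁺ in gives Ti⁴⁺ < Sc³⁺ < Y³⁺ < Sr²⁺ < Rb⁺; it lands at slot 3.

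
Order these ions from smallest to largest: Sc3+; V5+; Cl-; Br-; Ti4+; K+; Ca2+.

V5+ < Ti4+ < Sc3+ < Ca2+ < K+ < Cl- < Br-

First list Z and electron count for each: V5+ (Z=23, 18 e⁻), Ti4+ (Z=22, 18 e⁻), Sc3+ (Z=21, 18 e⁻), Ca2+ (Z=20, 18 e⁻), K+ (Z=19, 18 e⁻), Cl- (Z=17, 18 e⁻), Br- (Z=35, 36 e⁻). V5+ < Ti4+ (both 18 e⁻, Z=23>22); Ti4+ < Sc3+ (isoelectronic, higher Z=22 is smaller); Sc3+ < Ca2+ (isoelectronic, higher Z=21 is smaller); Ca2+ < K+ (both 18 e⁻, Z=20>19); K+ < Cl- (both 18 e⁻, Z=19>17); Cl- < Br- (same group, period 3 vs 4).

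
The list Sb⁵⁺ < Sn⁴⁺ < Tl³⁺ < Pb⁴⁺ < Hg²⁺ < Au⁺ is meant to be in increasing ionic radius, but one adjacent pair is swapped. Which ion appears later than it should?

The pair Tl³⁺, Pb⁴⁺ is the wrong way round — both have 78 electrons but Z(Pb)=82 > Z(Tl)=81, so Pb⁴⁺ should be the smaller of the two. All other adjacent pairs agree with periodic trends, so Pb⁴⁺ is the misplaced ion.

Pb⁴⁺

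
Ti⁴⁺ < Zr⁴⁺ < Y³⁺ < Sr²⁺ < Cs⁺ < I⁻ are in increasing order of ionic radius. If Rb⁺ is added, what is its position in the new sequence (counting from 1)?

5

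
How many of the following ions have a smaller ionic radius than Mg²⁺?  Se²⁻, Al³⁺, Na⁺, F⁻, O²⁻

1

First list Z and electron count for each: Al³⁺: 10 e⁻, Z=13, Mg²⁺: 10 e⁻, Z=12, Na⁺: 10 e⁻, Z=11, F⁻: 10 e⁻, Z=9, O²⁻: 10 e⁻, Z=8, Se²⁻: 36 e⁻, Z=34. Al³⁺ < Mg²⁺ (isoelectronic, higher Z=13 is smaller); Mg²⁺ < Na⁺ (isoelectronic, higher Z=12 is smaller); Na⁺ < F⁻ (isoelectronic, higher Z=11 is smaller); F⁻ < O²⁻ (isoelectronic, higher Z=9 is smaller); O²⁻ < Se²⁻ (same group, 2 shells fewer).
Ordering all of them (including Mg²⁺) by radius gives Al³⁺ < Mg²⁺ < Na⁺ < F⁻ < O²⁻ < Se²⁻. That's 1.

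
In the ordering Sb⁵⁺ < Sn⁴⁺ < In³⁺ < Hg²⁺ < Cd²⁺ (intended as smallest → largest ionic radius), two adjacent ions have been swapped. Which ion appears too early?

Scanning neighbour by neighbour, only Hg²⁺/Cd²⁺ violates a trend: same group and charge — period 5 sits above period 6, so Cd²⁺ is smaller. That makes Hg²⁺ the one sitting a position early relative to where it belongs.

Hg²⁺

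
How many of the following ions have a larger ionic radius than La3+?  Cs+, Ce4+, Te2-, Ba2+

3

Each ion has 54 electrons. The ranking follows nuclear charge in reverse — greater Z gives a smaller radius. Ce4+ (Z=58), La3+ (Z=57), Ba2+ (Z=56), Cs+ (Z=55), Te2- (Z=52).
Placing each against La3+: smaller — Ce4+; larger — Ba2+, Cs+, Te2-. Count: 3.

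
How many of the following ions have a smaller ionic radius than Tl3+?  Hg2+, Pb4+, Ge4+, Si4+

3

Work out protons and electrons: Si4+ has 10 e⁻ (Z=14), Ge4+ has 28 e⁻ (Z=32), Pb4+ has 78 e⁻ (Z=82), Tl3+ has 78 e⁻ (Z=81), Hg2+ has 78 e⁻ (Z=80). Si4+ < Ge4+ (same group, 1 shell fewer); Ge4+ < Pb4+ (same group, 2 shells fewer); Pb4+ < Tl3+ (both 78 e⁻, Z=82>81); Tl3+ < Hg2+ (both 78 e⁻, Z=81>80).
Relative to Tl3+, the ions that are smaller are Si4+, Ge4+, Pb4+. So 3 are smaller.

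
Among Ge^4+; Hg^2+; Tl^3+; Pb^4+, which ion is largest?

Ge^4+ (Z=32, 28 e⁻), Pb^4+ (Z=82, 78 e⁻), Tl^3+ (Z=81, 78 e⁻), Hg^2+ (Z=80, 78 e⁻). Ge^4+ < Pb^4+ (same group, 2 shells fewer); Pb^4+ < Tl^3+ (isoelectronic, higher Z=82 is smaller); Tl^3+ < Hg^2+ (both 78 e⁻, Z=81>80).

Hg^2+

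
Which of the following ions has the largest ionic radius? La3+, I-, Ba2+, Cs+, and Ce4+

These species are isoelectronic with 54 electrons. The only difference is the number of protons: Ce4+ (Z=58), La3+ (Z=57), Ba2+ (Z=56), Cs+ (Z=55), I- (Z=53). The strongest nuclear pull (Ce4+) gives the smallest ion.

I-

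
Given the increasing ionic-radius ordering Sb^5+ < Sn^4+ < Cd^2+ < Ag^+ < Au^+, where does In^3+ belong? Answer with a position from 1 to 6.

3

Sb^5+ has 46 e⁻ (Z=51), Sn^4+ has 46 e⁻ (Z=50), In^3+ has 46 e⁻ (Z=49), Cd^2+ has 46 e⁻ (Z=48), Ag^+ has 46 e⁻ (Z=47), Au^+ has 78 e⁻ (Z=79). Sb^5+ < Sn^4+ (isoelectronic, higher Z=51 is smaller); Sn^4+ < In^3+ (isoelectronic, higher Z=50 is smaller); In^3+ < Cd^2+ (isoelectronic, higher Z=49 is smaller); Cd^2+ < Ag^+ (both 46 e⁻, Z=48>47); Ag^+ < Au^+ (same group, 1 shell fewer).
The complete sequence is Sb^5+ < Sn^4+ < In^3+ < Cd^2+ < Ag^+ < Au^+. In^3+ sits at position 3.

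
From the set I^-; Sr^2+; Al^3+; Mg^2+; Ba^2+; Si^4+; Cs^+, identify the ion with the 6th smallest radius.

Tabulating Z and e⁻: Si^4+: 10 e⁻, Z=14, Al^3+: 10 e⁻, Z=13, Mg^2+: 10 e⁻, Z=12, Sr^2+: 36 e⁻, Z=38, Ba^2+: 54 e⁻, Z=56, Cs^+: 54 e⁻, Z=55, I^-: 54 e⁻, Z=53. Si^4+ < Al^3+ (both 10 e⁻, Z=14>13); Al^3+ < Mg^2+ (both 10 e⁻, Z=13>12); Mg^2+ < Sr^2+ (same group, 2 shells fewer); Sr^2+ < Ba^2+ (same group, period 5 vs 6); Ba^2+ < Cs^+ (isoelectronic, higher Z=56 is smaller); Cs^+ < I^- (isoelectronic, higher Z=55 is smaller).
Full ascending order: Si^4+ < Al^3+ < Mg^2+ < Sr^2+ < Ba^2+ < Cs^+ < I^-. Counting from the smallest, position 6 is Cs^+.

Cs^+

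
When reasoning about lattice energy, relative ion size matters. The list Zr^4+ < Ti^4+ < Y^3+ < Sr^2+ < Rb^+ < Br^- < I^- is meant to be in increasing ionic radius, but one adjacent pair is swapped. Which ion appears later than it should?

Ti^4+

Scanning neighbour by neighbour, only Zr^4+/Ti^4+ violates a trend: Ti^4+ and Zr^4+ are in one column with the same charge; the lighter period-4 ion has one fewer shell and is smaller. That makes Ti^4+ the one sitting a position late relative to where it belongs.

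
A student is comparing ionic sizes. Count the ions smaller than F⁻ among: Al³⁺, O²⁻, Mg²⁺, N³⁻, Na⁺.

All of these have 10 electrons (isoelectronic). With the same electron cloud, the ion with the most protons pulls it in tightest. Nuclear charges: Al³⁺ (Z=13), Mg²⁺ (Z=12), Na⁺ (Z=11), F⁻ (Z=9), O²⁻ (Z=8), N³⁻ (Z=7). Highest Z is smallest.
Relative to F⁻, the ions that are smaller are Al³⁺, Mg²⁺, Na⁺. That's 3.

3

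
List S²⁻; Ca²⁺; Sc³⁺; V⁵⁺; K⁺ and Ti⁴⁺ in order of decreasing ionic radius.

S²⁻ > K⁺ > Ca²⁺ > Sc³⁺ > Ti⁴⁺ > V⁵⁺

These species are isoelectronic with 18 electrons. The only difference is the number of protons: V⁵⁺ (Z=23), Ti⁴⁺ (Z=22), Sc³⁺ (Z=21), Ca²⁺ (Z=20), K⁺ (Z=19), S²⁻ (Z=16). The strongest nuclear pull (V⁵⁺) gives the smallest ion.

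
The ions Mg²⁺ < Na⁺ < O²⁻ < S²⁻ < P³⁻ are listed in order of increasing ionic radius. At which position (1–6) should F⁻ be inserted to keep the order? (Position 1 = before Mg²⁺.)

3

Tabulating Z and e⁻: Mg²⁺ (Z=12, 10 e⁻), Na⁺ (Z=11, 10 e⁻), F⁻ (Z=9, 10 e⁻), O²⁻ (Z=8, 10 e⁻), S²⁻ (Z=16, 18 e⁻), P³⁻ (Z=15, 18 e⁻). Mg²⁺ < Na⁺ (isoelectronic, higher Z=12 is smaller); Na⁺ < F⁻ (isoelectronic, higher Z=11 is smaller); F⁻ < O²⁻ (both 10 e⁻, Z=9>8); O²⁻ < S²⁻ (same group, 1 shell fewer); S²⁻ < P³⁻ (both 18 e⁻, Z=16>15).
Merged order: Mg²⁺ < Na⁺ < F⁻ < O²⁻ < S²⁻ < P³⁻ — F⁻ is number 3.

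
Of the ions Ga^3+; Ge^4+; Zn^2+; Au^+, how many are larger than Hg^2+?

1

Tabulating Z and e⁻: Ge^4+: 28 e⁻, Z=32, Ga^3+: 28 e⁻, Z=31, Zn^2+: 28 e⁻, Z=30, Hg^2+: 78 e⁻, Z=80, Au^+: 78 e⁻, Z=79. Ge^4+ < Ga^3+ (isoelectronic, higher Z=32 is smaller); Ga^3+ < Zn^2+ (both 28 e⁻, Z=31>30); Zn^2+ < Hg^2+ (same group, period 4 vs 6); Hg^2+ < Au^+ (both 78 e⁻, Z=80>79).
Relative to Hg^2+, the ions that are larger are Au^+. Count: 1.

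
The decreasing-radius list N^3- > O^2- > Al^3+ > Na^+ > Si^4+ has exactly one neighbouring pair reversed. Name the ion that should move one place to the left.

The pair Al^3+, Na^+ is the wrong way round — Al^3+ and Na^+ share 10 electrons; the higher nuclear charge on Al (Z=13) contracts it more, so Al^3+ < Na^+. All other adjacent pairs agree with periodic trends, so Na^+ is the misplaced ion.

Na^+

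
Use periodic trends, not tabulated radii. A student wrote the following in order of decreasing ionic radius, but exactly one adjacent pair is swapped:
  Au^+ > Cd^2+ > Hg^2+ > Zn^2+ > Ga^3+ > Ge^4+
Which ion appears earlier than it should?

Cd^2+

Compare adjacent ions: Cd^2+ and Hg^2+ are in one column with the same charge; the lighter period-5 ion has one fewer shell and is smaller — yet in this decreasing list Cd^2+ sits before Hg^2+. Nothing else is reversed, so Cd^2+ should move one place to the right.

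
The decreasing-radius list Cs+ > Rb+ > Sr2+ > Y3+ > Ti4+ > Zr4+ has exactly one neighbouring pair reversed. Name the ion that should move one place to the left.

Zr4+

Check each adjacent pair. Ti4+ and Zr4+ are reversed: Ti4+ and Zr4+ are in one column with the same charge; the lighter period-4 ion has one fewer shell and is smaller. No other neighbouring pair contradicts the periodic trends, so Zr4+ is the ion listed too late.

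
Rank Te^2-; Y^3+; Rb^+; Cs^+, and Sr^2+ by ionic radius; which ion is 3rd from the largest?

Rb^+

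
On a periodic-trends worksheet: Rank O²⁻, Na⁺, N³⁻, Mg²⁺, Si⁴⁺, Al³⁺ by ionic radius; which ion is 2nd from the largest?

O²⁻

Each ion has 10 electrons. The ranking follows nuclear charge in reverse — greater Z gives a smaller radius. Si⁴⁺ (Z=14), Al³⁺ (Z=13), Mg²⁺ (Z=12), Na⁺ (Z=11), O²⁻ (Z=8), N³⁻ (Z=7).
So the order is Si⁴⁺ < Al³⁺ < Mg²⁺ < Na⁺ < O²⁻ < N³⁻; the 2nd-largest ion is O²⁻.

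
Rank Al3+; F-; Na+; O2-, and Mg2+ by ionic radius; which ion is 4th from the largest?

Mg2+

Each ion has 10 electrons. The ranking follows nuclear charge in reverse — greater Z gives a smaller radius. Al3+ (Z=13), Mg2+ (Z=12), Na+ (Z=11), F- (Z=9), O2- (Z=8).
Ordering: Al3+ < Mg2+ < Na+ < F- < O2-. The 4th largest is Mg2+.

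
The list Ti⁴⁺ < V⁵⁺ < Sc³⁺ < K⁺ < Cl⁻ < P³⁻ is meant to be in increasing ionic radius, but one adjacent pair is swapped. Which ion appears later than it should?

V⁵⁺

Scanning neighbour by neighbour, only Ti⁴⁺/V⁵⁺ violates a trend: V⁵⁺ and Ti⁴⁺ share 18 electrons; the higher nuclear charge on V (Z=23) contracts it more, so V⁵⁺ < Ti⁴⁺. That makes V⁵⁺ the one sitting a position late relative to where it belongs.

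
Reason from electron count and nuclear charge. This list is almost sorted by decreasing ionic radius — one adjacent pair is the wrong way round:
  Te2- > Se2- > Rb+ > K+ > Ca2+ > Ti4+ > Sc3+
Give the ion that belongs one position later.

Ti4+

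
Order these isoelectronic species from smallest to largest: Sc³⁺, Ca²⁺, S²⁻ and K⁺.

Sc³⁺ < Ca²⁺ < K⁺ < S²⁻

These species are isoelectronic with 18 electrons. The only difference is the number of protons: Sc³⁺ (Z=21), Ca²⁺ (Z=20), K⁺ (Z=19), S²⁻ (Z=16). The strongest nuclear pull (Sc³⁺) gives the smallest ion.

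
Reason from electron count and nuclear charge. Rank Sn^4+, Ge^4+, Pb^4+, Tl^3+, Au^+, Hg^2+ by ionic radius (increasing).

Ge^4+ < Sn^4+ < Pb^4+ < Tl^3+ < Hg^2+ < Au^+

Ge^4+ (Z=32, 28 e⁻), Sn^4+ (Z=50, 46 e⁻), Pb^4+ (Z=82, 78 e⁻), Tl^3+ (Z=81, 78 e⁻), Hg^2+ (Z=80, 78 e⁻), Au^+ (Z=79, 78 e⁻). Ge^4+ < Sn^4+ (same group, period 4 vs 5); Sn^4+ < Pb^4+ (same group, 1 shell fewer); Pb^4+ < Tl^3+ (isoelectronic, higher Z=82 is smaller); Tl^3+ < Hg^2+ (both 78 e⁻, Z=81>80); Hg^2+ < Au^+ (isoelectronic, higher Z=80 is smaller).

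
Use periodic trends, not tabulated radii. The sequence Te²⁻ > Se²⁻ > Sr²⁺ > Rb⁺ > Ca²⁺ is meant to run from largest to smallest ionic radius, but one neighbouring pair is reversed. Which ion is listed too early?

Scanning neighbour by neighbour, only Sr²⁺/Rb⁺ violates a trend: they are isoelectronic (36 e⁻) and Sr has more protons than Rb (38 vs 37), making Sr²⁺ smaller. That makes Sr²⁺ the one sitting a position early relative to where it belongs.

Sr²⁺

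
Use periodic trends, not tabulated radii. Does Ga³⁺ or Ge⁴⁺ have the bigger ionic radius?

Ga³⁺

Isoelectronic series (28 e⁻ each). Size is set by nuclear charge: more protons means a smaller ion. Ge⁴⁺ (Z=32), Ga³⁺ (Z=31).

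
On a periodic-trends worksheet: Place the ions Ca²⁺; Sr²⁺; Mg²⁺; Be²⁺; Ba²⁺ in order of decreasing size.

Ba²⁺ > Sr²⁺ > Ca²⁺ > Mg²⁺ > Be²⁺

All are in the same group with charge +2. Radius grows down the group as n (the outermost shell) increases.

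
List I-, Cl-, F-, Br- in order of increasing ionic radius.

F- < Cl- < Br- < I-

These ions sit in one column with identical charge. Each step down the periodic table adds a principal shell, increasing the radius.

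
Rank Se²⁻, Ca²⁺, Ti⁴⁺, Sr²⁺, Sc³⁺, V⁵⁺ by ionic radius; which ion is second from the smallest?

Electron counts and nuclear charges: V⁵⁺ has 18 e⁻ (Z=23), Ti⁴⁺ has 18 e⁻ (Z=22), Sc³⁺ has 18 e⁻ (Z=21), Ca²⁺ has 18 e⁻ (Z=20), Sr²⁺ has 36 e⁻ (Z=38), Se²⁻ has 36 e⁻ (Z=34). V⁵⁺ < Ti⁴⁺ (both 18 e⁻, Z=23>22); Ti⁴⁺ < Sc³⁺ (both 18 e⁻, Z=22>21); Sc³⁺ < Ca²⁺ (both 18 e⁻, Z=21>20); Ca²⁺ < Sr²⁺ (same group, period 4 vs 5); Sr²⁺ < Se²⁻ (isoelectronic, higher Z=38 is smaller).
So the order is V⁵⁺ < Ti⁴⁺ < Sc³⁺ < Ca²⁺ < Sr²⁺ < Se²⁻; the 2nd-smallest ion is Ti⁴⁺.

Ti⁴⁺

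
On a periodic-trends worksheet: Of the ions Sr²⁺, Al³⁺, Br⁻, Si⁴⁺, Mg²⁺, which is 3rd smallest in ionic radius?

Mg²⁺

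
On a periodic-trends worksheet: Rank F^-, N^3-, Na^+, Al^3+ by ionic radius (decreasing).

These species are isoelectronic with 10 electrons. The only difference is the number of protons: Al^3+ (Z=13), Na^+ (Z=11), F^- (Z=9), N^3- (Z=7). The strongest nuclear pull (Al^3+) gives the smallest ion.

N^3- > F^- > Na^+ > Al^3+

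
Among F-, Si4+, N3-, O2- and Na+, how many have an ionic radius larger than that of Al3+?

4

All of these have 10 electrons (isoelectronic). With the same electron cloud, the ion with the most protons pulls it in tightest. Nuclear charges: Si4+ (Z=14), Al3+ (Z=13), Na+ (Z=11), F- (Z=9), O2- (Z=8), N3- (Z=7). Highest Z is smallest.
Overall: Si4+ < Al3+ < Na+ < F- < O2- < N3-. Al3+ has 1 below it and 4 above. That's 4.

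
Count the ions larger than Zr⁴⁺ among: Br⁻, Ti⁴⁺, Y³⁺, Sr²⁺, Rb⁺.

Work out protons and electrons: Ti⁴⁺ has 18 e⁻ (Z=22), Zr⁴⁺ has 36 e⁻ (Z=40), Y³⁺ has 36 e⁻ (Z=39), Sr²⁺ has 36 e⁻ (Z=38), Rb⁺ has 36 e⁻ (Z=37), Br⁻ has 36 e⁻ (Z=35). Ti⁴⁺ < Zr⁴⁺ (same group, period 4 vs 5); Zr⁴⁺ < Y³⁺ (isoelectronic, higher Z=40 is smaller); Y³⁺ < Sr²⁺ (isoelectronic, higher Z=39 is smaller); Sr²⁺ < Rb⁺ (both 36 e⁻, Z=38>37); Rb⁺ < Br⁻ (both 36 e⁻, Z=37>35).
Placing each against Zr⁴⁺: smaller — Ti⁴⁺; larger — Y³⁺, Sr²⁺, Rb⁺, Br⁻. So 4 are larger.

4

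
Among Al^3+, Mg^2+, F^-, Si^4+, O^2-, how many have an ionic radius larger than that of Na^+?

Each ion has 10 electrons. The ranking follows nuclear charge in reverse — greater Z gives a smaller radius. Si^4+ (Z=14), Al^3+ (Z=13), Mg^2+ (Z=12), Na^+ (Z=11), F^- (Z=9), O^2- (Z=8).
Ordering all of them (including Na^+) by radius gives Si^4+ < Al^3+ < Mg^2+ < Na^+ < F^- < O^2-. Count: 2.

2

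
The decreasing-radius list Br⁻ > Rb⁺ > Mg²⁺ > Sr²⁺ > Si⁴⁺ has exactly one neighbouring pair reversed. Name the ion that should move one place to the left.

Sr²⁺

The pair Mg²⁺, Sr²⁺ is the wrong way round — Mg²⁺ and Sr²⁺ are in one column with the same charge; the lighter period-3 ion has 2 fewer shells and is smaller. All other adjacent pairs agree with periodic trends, so Sr²⁺ is the misplaced ion.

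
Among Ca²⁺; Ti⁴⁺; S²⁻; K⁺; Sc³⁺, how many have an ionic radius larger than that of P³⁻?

0

These species are isoelectronic with 18 electrons. The only difference is the number of protons: Ti⁴⁺ (Z=22), Sc³⁺ (Z=21), Ca²⁺ (Z=20), K⁺ (Z=19), S²⁻ (Z=16), P³⁻ (Z=15). The strongest nuclear pull (Ti⁴⁺) gives the smallest ion.
Ordering all of them (including P³⁻) by radius gives Ti⁴⁺ < Sc³⁺ < Ca²⁺ < K⁺ < S²⁻ < P³⁻. So 0 are larger.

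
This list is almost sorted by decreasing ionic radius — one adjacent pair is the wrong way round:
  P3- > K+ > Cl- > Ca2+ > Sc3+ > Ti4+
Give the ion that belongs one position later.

The pair K+, Cl- is the wrong way round — K+ and Cl- share 18 electrons; the higher nuclear charge on K (Z=19) contracts it more, so K+ < Cl-. All other adjacent pairs agree with periodic trends, so K+ is the misplaced ion.

K+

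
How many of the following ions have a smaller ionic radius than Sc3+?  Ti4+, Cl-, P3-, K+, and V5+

Each ion has 18 electrons. The ranking follows nuclear charge in reverse — greater Z gives a smaller radius. V5+ (Z=23), Ti4+ (Z=22), Sc3+ (Z=21), K+ (Z=19), Cl- (Z=17), P3- (Z=15).
Ordering all of them (including Sc3+) by radius gives V5+ < Ti4+ < Sc3+ < K+ < Cl- < P3-. That's 2.

2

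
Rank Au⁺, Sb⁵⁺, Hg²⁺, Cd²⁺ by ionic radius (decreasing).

Au⁺ > Hg²⁺ > Cd²⁺ > Sb⁵⁺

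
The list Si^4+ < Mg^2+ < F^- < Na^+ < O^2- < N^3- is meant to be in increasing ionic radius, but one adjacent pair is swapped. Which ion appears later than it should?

Scanning neighbour by neighbour, only F^-/Na^+ violates a trend: both have 10 electrons but Z(Na)=11 > Z(F)=9, so Na^+ should be the smaller of the two. That makes Na^+ the one sitting a position late relative to where it belongs.

Na^+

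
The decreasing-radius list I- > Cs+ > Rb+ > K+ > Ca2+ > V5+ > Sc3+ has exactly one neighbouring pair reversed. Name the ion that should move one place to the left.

Check each adjacent pair. V5+ and Sc3+ are reversed: V5+ and Sc3+ share 18 electrons; the higher nuclear charge on V (Z=23) contracts it more, so V5+ < Sc3+. No other neighbouring pair contradicts the periodic trends, so Sc3+ is the ion listed too late.

Sc3+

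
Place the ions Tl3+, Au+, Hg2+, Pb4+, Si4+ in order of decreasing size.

First list Z and electron count for each: Si4+ has 10 e⁻ (Z=14), Pb4+ has 78 e⁻ (Z=82), Tl3+ has 78 e⁻ (Z=81), Hg2+ has 78 e⁻ (Z=80), Au+ has 78 e⁻ (Z=79). Si4+ < Pb4+ (same group, 3 shells fewer); Pb4+ < Tl3+ (both 78 e⁻, Z=82>81); Tl3+ < Hg2+ (both 78 e⁻, Z=81>80); Hg2+ < Au+ (both 78 e⁻, Z=80>79).

Au+ > Hg2+ > Tl3+ > Pb4+ > Si4+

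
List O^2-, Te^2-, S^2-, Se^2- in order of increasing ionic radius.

O^2- < S^2- < Se^2- < Te^2-

All are in the same group with charge -2. Radius grows down the group as n (the outermost shell) increases.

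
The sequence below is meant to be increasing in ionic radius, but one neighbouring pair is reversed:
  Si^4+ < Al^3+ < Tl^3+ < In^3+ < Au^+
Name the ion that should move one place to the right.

The pair Tl^3+, In^3+ is the wrong way round — In^3+ and Tl^3+ are in one column with the same charge; the lighter period-5 ion has one fewer shell and is smaller. All other adjacent pairs agree with periodic trends, so Tl^3+ is the misplaced ion.

Tl^3+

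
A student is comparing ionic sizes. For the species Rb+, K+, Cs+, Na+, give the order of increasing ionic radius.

These ions sit in one column with identical charge. Each step down the periodic table adds a principal shell, increasing the radius.

Na+ < K+ < Rb+ < Cs+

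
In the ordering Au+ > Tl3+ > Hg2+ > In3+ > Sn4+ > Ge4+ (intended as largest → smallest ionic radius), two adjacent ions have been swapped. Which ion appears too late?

Compare adjacent ions: they are isoelectronic (78 e⁻) and Tl has more protons than Hg (81 vs 80), making Tl3+ smaller — yet in this decreasing list Tl3+ sits before Hg2+. Nothing else is reversed, so Hg2+ should move one place to the left.

Hg2+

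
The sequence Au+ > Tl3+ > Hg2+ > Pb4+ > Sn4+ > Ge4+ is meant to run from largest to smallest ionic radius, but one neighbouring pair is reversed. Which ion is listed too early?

Tl3+

Check each adjacent pair. Tl3+ and Hg2+ are reversed: they are isoelectronic (78 e⁻) and Tl has more protons than Hg (81 vs 80), making Tl3+ smaller. No other neighbouring pair contradicts the periodic trends, so Tl3+ is the ion listed too early.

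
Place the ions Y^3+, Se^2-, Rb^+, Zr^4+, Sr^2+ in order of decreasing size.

Se^2- > Rb^+ > Sr^2+ > Y^3+ > Zr^4+

These species are isoelectronic with 36 electrons. The only difference is the number of protons: Zr^4+ (Z=40), Y^3+ (Z=39), Sr^2+ (Z=38), Rb^+ (Z=37), Se^2- (Z=34). The strongest nuclear pull (Zr^4+) gives the smallest ion.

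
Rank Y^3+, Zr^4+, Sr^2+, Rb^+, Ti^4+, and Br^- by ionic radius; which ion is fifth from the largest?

Zr^4+

Electron counts and nuclear charges: Ti^4+: 18 e⁻, Z=22, Zr^4+: 36 e⁻, Z=40, Y^3+: 36 e⁻, Z=39, Sr^2+: 36 e⁻, Z=38, Rb^+: 36 e⁻, Z=37, Br^-: 36 e⁻, Z=35. Ti^4+ < Zr^4+ (same group, 1 shell fewer); Zr^4+ < Y^3+ (isoelectronic, higher Z=40 is smaller); Y^3+ < Sr^2+ (both 36 e⁻, Z=39>38); Sr^2+ < Rb^+ (isoelectronic, higher Z=38 is smaller); Rb^+ < Br^- (isoelectronic, higher Z=37 is smaller).
So the order is Ti^4+ < Zr^4+ < Y^3+ < Sr^2+ < Rb^+ < Br^-; the 5th-largest ion is Zr^4+.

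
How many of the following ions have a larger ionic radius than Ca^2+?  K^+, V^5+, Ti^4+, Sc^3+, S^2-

These species are isoelectronic with 18 electrons. The only difference is the number of protons: V^5+ (Z=23), Ti^4+ (Z=22), Sc^3+ (Z=21), Ca^2+ (Z=20), K^+ (Z=19), S^2- (Z=16). The strongest nuclear pull (V^5+) gives the smallest ion.
Placing each against Ca^2+: smaller — V^5+, Ti^4+, Sc^3+; larger — K^+, S^2-. Count: 2.

2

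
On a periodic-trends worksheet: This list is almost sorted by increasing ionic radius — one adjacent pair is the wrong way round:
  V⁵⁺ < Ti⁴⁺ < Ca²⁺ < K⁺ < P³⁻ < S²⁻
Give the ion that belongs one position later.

P³⁻

Scanning neighbour by neighbour, only P³⁻/S²⁻ violates a trend: they are isoelectronic (18 e⁻) and S has more protons than P (16 vs 15), making S²⁻ smaller. That makes P³⁻ the one sitting a position early relative to where it belongs.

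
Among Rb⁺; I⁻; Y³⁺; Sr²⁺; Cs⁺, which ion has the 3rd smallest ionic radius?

Rb⁺

Electron counts and nuclear charges: Y³⁺ has 36 e⁻ (Z=39), Sr²⁺ has 36 e⁻ (Z=38), Rb⁺ has 36 e⁻ (Z=37), Cs⁺ has 54 e⁻ (Z=55), I⁻ has 54 e⁻ (Z=53). Y³⁺ < Sr²⁺ (isoelectronic, higher Z=39 is smaller); Sr²⁺ < Rb⁺ (isoelectronic, higher Z=38 is smaller); Rb⁺ < Cs⁺ (same group, 1 shell fewer); Cs⁺ < I⁻ (isoelectronic, higher Z=55 is smaller).
Ordering: Y³⁺ < Sr²⁺ < Rb⁺ < Cs⁺ < I⁻. The 3rd smallest is Rb⁺.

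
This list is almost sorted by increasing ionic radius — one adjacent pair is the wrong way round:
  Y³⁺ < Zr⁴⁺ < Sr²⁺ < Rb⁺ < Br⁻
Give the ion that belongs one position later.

Y³⁺

The pair Y³⁺, Zr⁴⁺ is the wrong way round — both have 36 electrons but Z(Zr)=40 > Z(Y)=39, so Zr⁴⁺ should be the smaller of the two. All other adjacent pairs agree with periodic trends, so Y³⁺ is the misplaced ion.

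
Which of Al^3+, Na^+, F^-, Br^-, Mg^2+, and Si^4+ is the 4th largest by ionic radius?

Mg^2+

Work out protons and electrons: Si^4+: 10 e⁻, Z=14, Al^3+: 10 e⁻, Z=13, Mg^2+: 10 e⁻, Z=12, Na^+: 10 e⁻, Z=11, F^-: 10 e⁻, Z=9, Br^-: 36 e⁻, Z=35. Si^4+ < Al^3+ (both 10 e⁻, Z=14>13); Al^3+ < Mg^2+ (isoelectronic, higher Z=13 is smaller); Mg^2+ < Na^+ (both 10 e⁻, Z=12>11); Na^+ < F^- (isoelectronic, higher Z=11 is smaller); F^- < Br^- (same group, period 2 vs 4).
Full ascending order: Si^4+ < Al^3+ < Mg^2+ < Na^+ < F^- < Br^-. Counting from the largest, position 4 is Mg^2+.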